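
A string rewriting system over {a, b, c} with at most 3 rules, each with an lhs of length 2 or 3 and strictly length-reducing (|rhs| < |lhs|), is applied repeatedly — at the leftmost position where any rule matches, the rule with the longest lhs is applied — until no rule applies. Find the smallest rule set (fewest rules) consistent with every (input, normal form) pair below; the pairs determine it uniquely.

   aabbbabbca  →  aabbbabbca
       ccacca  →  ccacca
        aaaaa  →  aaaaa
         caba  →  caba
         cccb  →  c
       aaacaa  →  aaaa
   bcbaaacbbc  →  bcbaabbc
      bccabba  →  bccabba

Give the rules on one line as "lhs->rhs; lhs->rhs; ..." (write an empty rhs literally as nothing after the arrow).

aac->a; ccb->

  | aabbbabbca
  | ccacca
  | aaaaa
  | caba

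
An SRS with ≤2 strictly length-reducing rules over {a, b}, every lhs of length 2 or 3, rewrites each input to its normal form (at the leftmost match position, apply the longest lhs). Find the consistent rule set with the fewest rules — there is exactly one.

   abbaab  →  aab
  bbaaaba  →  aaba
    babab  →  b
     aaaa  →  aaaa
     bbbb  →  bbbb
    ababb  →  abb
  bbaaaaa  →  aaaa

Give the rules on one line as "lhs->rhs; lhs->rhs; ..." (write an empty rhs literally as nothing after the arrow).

bab->b; bba->

  | abbaab => aab
  | bbaaaba => aaba
  | babab => bab => b
  | aaaa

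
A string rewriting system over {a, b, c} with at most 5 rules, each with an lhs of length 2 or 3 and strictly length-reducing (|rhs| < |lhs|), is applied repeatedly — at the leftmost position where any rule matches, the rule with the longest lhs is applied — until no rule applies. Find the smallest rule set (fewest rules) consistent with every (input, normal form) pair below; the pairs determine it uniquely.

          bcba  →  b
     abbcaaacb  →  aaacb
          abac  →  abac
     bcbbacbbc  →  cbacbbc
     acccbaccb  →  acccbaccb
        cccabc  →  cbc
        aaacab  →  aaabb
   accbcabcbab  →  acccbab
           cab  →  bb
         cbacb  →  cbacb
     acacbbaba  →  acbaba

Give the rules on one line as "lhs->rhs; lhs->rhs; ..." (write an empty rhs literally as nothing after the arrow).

bbb->; bcb->c; ca->b; cca->

  | bcba => ca => b
  | abbcaaacb => abbbaacb => aaacb
  | abac
  | bcbbacbbc => cbacbbc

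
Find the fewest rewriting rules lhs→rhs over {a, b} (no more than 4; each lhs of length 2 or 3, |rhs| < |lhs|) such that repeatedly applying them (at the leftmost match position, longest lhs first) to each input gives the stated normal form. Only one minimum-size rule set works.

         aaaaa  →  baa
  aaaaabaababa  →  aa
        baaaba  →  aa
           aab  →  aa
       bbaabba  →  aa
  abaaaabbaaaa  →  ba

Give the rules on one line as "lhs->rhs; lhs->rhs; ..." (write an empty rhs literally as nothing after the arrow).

  | aaaaa => baa
  | aaaaabaababa => baabaababa => baaaababa => bbababa => aababa => aaaba => bba => aa
  | baaaba => bbba => aba => aa
  | aab => aa

aaa->b; ab->a; bb->a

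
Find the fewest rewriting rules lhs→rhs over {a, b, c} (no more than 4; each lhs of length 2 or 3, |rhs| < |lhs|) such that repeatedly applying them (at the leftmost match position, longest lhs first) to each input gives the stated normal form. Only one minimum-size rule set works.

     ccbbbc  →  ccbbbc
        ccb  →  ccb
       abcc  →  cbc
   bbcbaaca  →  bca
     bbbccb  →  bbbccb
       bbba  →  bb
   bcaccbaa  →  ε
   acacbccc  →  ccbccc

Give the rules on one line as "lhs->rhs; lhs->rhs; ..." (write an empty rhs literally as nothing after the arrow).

  | ccbbbc
  | ccb
  | abcc => cbc
  | bbcbaaca => bbbaaca => bbaca => bca

abc->cb; ac->c; ba->; cba->ba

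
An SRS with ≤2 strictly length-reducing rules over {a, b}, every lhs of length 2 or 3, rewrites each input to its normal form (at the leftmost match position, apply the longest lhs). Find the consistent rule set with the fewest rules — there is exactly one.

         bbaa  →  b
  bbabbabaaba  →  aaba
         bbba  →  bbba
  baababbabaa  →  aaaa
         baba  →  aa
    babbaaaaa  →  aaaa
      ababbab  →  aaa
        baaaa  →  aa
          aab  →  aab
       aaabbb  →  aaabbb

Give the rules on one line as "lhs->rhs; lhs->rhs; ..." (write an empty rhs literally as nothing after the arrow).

  | bbaa => b
  | bbabbabaaba => bababaaba => aabaaba => aaba
  | bbba
  | baababbabaa => babbabaa => ababaa => aaaa

baa->; bab->a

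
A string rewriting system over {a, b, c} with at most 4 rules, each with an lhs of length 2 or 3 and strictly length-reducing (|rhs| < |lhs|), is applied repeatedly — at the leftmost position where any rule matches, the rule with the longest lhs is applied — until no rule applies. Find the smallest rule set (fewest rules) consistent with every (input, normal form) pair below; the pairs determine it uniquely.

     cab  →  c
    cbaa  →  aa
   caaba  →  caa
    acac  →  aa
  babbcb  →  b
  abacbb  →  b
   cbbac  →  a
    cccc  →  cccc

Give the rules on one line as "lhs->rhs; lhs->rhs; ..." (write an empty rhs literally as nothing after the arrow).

ab->; ac->a; ba->a; cb->

  | cab => c
  | cbaa => aa
  | caaba => caa
  | acac => aac => aa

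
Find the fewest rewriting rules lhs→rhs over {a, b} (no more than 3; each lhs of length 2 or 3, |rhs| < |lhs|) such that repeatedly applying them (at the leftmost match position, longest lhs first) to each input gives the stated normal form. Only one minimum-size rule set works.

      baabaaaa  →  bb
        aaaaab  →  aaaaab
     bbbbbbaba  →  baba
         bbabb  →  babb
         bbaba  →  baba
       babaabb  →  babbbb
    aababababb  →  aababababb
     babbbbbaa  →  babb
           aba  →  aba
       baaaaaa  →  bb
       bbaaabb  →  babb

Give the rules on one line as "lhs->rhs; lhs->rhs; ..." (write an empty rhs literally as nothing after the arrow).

  | baabaaaa => bbbaaaa => bbaaaa => baaaa => bbaa => baa => bb
  | aaaaab
  | bbbbbbaba => bbbbbaba => bbbbaba => bbbaba => bbaba => baba
  | bbabb => babb

baa->bb; bba->ba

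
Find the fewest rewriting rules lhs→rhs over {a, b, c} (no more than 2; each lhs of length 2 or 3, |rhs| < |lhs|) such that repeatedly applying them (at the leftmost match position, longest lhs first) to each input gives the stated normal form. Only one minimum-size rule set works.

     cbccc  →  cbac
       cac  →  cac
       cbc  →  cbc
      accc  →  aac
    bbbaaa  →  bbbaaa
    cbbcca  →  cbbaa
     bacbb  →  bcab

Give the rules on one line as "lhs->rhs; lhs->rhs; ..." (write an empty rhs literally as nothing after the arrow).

  | cbccc => cbac
  | cac
  | cbc
  | accc => aac

acb->ca; cc->a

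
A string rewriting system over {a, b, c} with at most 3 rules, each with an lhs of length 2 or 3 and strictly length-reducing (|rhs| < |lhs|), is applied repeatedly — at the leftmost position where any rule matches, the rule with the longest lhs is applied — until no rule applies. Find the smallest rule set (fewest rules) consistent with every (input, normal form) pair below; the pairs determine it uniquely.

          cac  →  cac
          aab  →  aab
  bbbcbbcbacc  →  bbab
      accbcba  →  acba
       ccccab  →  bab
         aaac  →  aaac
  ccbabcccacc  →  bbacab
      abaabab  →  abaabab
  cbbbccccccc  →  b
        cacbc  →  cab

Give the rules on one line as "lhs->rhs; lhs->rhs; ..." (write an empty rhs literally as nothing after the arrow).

bc->c; cc->b

  | cac
  | aab
  | bbbcbbcbacc => bbcbbcbacc => bcbbcbacc => cbbcbacc => cbcbacc => ccbacc => bbacc => bbab
  | accbcba => abbcba => abcba => acba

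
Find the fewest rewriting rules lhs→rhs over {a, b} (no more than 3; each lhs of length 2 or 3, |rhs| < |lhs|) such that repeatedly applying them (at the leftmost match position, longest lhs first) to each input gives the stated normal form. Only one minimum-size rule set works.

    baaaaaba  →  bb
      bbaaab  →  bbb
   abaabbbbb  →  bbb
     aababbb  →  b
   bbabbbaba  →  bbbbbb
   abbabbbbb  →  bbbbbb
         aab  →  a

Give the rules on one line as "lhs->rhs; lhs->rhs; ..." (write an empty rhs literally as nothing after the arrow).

  | baaaaaba => baaaaba => baaaba => baaba => baba => bba => bb
  | bbaaab => bbaab => bbab => bbb
  | abaabbbbb => aabbbbb => abbbb => bbb
  | aababbb => aabbb => abb => b

ab->; ba->b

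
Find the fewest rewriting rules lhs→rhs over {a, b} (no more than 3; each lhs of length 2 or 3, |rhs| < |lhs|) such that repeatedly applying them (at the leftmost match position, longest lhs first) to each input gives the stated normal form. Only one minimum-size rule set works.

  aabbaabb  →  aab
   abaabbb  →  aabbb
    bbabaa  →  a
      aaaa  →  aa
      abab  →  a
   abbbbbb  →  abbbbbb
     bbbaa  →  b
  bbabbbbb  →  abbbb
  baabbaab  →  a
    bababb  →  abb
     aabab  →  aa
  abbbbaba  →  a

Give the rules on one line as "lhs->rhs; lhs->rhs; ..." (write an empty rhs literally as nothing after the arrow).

aaa->a; ba->; bab->aa

  | aabbaabb => aababb => aaaab => aab
  | abaabbb => aabbb
  | bbabaa => baaaa => aaa => a
  | aaaa => aa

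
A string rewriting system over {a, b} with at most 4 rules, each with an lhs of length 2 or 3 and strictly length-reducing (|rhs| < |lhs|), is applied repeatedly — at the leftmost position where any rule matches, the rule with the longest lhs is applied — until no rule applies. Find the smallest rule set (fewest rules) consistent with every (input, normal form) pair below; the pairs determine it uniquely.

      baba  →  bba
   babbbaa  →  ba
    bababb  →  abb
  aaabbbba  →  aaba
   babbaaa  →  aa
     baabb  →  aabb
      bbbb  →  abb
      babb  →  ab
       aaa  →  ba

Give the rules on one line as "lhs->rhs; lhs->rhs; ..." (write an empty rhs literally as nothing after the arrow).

aaa->ba; baa->aa; bab->bb; bbb->ab

  | baba => bba
  | babbbaa => bbbbaa => abbaa => abaa => aaa => ba
  | bababb => bbabb => bbbb => abb
  | aaabbbba => babbbba => bbbbba => abbba => aaba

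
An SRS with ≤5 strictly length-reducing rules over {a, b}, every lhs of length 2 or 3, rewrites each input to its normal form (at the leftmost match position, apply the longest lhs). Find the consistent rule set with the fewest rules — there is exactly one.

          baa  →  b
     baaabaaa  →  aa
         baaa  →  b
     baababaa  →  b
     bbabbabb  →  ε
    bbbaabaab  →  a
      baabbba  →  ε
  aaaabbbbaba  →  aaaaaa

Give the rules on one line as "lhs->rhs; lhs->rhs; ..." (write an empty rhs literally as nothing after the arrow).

ab->a; ba->b; bb->; bba->

  | baa => ba => b
  | baaabaaa => baabaaa => babaaa => bbaaa => aa
  | baaa => baa => ba => b
  | baababaa => bababaa => bbabaa => baa => ba => b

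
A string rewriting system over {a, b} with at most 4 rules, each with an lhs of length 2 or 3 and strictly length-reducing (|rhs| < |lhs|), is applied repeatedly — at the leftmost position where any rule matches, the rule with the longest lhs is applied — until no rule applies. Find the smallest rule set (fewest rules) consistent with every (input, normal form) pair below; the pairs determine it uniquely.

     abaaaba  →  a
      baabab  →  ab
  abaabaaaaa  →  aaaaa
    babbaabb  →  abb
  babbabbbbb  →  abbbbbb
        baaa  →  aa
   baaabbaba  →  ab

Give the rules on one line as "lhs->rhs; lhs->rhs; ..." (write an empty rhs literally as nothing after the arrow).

  | abaaaba => aaaba => aaba => aba => a
  | baabab => abab => ab
  | abaabaaaaa => aabaaaaa => abaaaaa => aaaaa
  | babbaabb => bbaabb => ababb => abb

aab->ab; ba->; bba->ab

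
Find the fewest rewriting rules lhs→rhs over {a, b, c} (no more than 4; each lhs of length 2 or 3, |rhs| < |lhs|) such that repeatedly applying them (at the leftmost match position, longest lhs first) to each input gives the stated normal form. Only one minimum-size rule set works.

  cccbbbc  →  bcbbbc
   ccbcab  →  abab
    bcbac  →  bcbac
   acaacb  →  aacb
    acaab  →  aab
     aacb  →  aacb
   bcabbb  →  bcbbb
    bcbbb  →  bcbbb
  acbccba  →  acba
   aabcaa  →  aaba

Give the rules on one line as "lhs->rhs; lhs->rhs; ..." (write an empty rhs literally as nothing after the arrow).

  | cccbbbc => bcbbbc
  | ccbcab => accab => abab
  | bcbac
  | acaacb => aacb

ca->; cab->cb; cc->b; ccb->ac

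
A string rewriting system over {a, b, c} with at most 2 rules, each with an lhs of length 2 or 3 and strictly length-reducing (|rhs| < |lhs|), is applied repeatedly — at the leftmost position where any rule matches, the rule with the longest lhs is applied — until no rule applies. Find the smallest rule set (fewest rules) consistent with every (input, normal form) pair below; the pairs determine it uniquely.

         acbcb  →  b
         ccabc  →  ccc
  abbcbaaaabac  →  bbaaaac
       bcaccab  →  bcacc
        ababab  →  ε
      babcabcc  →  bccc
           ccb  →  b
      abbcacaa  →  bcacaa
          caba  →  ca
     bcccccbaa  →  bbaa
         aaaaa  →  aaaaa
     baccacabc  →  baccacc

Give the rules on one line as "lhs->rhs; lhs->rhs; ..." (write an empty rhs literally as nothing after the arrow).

ab->; cb->b

  | acbcb => abcb => cb => b
  | ccabc => ccc
  | abbcbaaaabac => bcbaaaabac => bbaaaabac => bbaaaac
  | bcaccab => bcacc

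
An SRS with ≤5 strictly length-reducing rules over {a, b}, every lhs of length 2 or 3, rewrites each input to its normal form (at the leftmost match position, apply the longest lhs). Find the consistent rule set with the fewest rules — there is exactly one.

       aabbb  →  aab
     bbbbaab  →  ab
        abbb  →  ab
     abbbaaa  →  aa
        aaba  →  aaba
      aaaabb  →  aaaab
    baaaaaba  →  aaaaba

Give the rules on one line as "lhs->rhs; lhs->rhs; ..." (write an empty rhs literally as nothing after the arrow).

baa->a; bab->ab; bb->b; bba->b

  | aabbb => aabb => aab
  | bbbbaab => bbbaab => bbaab => bab => ab
  | abbb => abb => ab
  | abbbaaa => abbaaa => abaa => aa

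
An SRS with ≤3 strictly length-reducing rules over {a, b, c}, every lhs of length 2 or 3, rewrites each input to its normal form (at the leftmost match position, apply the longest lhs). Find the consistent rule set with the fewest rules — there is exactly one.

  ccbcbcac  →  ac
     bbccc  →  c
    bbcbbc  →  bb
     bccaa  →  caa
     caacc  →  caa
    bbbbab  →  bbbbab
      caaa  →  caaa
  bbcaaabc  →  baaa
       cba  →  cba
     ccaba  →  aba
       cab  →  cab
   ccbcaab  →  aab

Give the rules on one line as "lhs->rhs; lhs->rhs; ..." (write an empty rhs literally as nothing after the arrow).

  | ccbcbcac => bcbcac => bcac => ac
  | bbccc => bcc => c
  | bbcbbc => bbbc => bb
  | bccaa => caa

bc->; cc->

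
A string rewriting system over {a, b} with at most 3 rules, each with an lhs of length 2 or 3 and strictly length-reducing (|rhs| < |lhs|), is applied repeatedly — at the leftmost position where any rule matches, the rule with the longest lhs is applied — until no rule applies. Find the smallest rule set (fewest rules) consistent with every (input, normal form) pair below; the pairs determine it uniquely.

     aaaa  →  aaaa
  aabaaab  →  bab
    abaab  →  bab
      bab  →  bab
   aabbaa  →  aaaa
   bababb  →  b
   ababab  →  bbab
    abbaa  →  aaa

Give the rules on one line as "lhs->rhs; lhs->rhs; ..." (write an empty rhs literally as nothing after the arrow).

  | aaaa
  | aabaaab => abaab => bab
  | abaab => bab
  | bab

aba->b; abb->a; bbb->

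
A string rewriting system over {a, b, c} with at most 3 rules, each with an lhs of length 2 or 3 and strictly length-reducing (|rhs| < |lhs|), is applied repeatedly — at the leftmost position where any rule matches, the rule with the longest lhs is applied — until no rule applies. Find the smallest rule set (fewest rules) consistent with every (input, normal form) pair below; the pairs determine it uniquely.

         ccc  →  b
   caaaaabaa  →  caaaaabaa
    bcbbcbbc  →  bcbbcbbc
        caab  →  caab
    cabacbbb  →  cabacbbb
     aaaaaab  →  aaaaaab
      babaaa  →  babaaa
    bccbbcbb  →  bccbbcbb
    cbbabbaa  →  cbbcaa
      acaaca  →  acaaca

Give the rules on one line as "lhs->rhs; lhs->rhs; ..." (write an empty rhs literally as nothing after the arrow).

  | ccc => b
  | caaaaabaa
  | bcbbcbbc
  | caab

abb->c; ccc->b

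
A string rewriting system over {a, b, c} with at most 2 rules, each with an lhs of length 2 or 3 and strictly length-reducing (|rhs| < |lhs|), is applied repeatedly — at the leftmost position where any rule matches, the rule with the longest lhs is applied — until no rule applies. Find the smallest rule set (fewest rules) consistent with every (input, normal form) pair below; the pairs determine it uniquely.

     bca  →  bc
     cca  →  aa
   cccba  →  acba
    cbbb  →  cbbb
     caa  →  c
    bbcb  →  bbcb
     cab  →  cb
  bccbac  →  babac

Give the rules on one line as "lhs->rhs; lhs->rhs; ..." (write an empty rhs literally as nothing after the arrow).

ca->c; cc->a

  | bca => bc
  | cca => aa
  | cccba => acba
  | cbbb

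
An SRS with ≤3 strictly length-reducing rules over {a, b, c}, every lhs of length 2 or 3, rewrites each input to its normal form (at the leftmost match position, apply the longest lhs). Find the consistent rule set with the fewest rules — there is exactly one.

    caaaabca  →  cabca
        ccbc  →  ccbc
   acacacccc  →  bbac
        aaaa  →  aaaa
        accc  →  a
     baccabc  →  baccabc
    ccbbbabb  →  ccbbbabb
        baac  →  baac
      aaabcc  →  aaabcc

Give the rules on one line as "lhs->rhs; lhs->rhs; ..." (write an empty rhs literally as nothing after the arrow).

  | caaaabca => caaabca => caabca => cabca
  | ccbc
  | acacacccc => bacacccc => bbacccc => bbac
  | aaaa

aca->ba; caa->ca; ccc->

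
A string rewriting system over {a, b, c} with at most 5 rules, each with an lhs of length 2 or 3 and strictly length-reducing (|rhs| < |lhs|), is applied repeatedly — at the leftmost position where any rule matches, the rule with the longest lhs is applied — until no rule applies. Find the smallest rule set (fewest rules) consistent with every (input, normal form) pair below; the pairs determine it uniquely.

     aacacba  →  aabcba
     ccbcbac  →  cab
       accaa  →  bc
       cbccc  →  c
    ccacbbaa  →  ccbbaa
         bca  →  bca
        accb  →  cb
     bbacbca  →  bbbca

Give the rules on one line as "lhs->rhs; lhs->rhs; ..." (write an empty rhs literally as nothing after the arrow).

  | aacacba => aabcba
  | ccbcbac => cabac => cab
  | accaa => caa => bc
  | cbccc => acc => c

ac->; aca->ab; caa->bc; cbc->a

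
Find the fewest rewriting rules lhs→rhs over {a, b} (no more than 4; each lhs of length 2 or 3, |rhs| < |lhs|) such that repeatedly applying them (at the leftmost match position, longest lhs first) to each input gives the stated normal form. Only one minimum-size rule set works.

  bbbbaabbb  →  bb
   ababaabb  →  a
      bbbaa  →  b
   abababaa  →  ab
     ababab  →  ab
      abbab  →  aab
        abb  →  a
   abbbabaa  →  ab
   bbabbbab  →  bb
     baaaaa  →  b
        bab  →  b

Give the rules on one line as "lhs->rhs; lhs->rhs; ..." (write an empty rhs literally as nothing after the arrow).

abb->a; ba->b; bab->b; bbb->b

  | bbbbaabbb => bbaabbb => bbabbb => bbbb => bb
  | ababaabb => abaabb => ababb => abb => a
  | bbbaa => baa => ba => b
  | abababaa => ababaa => abaa => aba => ab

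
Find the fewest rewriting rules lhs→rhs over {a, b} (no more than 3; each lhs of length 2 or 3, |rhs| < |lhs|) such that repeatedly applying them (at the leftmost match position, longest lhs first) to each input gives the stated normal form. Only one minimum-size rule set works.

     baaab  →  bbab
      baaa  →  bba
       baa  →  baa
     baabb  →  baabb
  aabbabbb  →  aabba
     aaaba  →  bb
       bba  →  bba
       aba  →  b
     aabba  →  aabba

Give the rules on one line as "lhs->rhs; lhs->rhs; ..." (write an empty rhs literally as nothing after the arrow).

  | baaab => bbab
  | baaa => bba
  | baa
  | baabb

aaa->ba; aba->b; bbb->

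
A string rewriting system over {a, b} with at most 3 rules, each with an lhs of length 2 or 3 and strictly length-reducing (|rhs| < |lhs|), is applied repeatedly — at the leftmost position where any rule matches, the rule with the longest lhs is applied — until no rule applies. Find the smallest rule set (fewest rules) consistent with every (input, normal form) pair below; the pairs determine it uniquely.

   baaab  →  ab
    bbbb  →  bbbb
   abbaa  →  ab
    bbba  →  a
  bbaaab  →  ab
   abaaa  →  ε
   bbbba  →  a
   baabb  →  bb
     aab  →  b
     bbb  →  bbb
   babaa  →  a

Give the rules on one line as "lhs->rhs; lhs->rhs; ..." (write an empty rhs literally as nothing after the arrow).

  | baaab => ab
  | bbbb
  | abbaa => ab
  | bbba => bba => ba => a

aa->; ba->a; baa->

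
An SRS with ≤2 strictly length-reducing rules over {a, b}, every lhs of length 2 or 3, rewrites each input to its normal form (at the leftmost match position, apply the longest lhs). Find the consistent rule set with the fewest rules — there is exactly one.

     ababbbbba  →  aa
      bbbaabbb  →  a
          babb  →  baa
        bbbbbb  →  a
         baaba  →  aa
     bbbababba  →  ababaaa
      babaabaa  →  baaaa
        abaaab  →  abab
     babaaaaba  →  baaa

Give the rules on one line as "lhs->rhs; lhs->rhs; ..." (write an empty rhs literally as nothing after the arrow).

aab->b; bb->a

  | ababbbbba => abaabbba => abbbba => aabba => bba => aa
  | bbbaabbb => abaabbb => abbbb => aabb => bb => a
  | babb => baa
  | bbbbbb => abbbb => aabb => bb => a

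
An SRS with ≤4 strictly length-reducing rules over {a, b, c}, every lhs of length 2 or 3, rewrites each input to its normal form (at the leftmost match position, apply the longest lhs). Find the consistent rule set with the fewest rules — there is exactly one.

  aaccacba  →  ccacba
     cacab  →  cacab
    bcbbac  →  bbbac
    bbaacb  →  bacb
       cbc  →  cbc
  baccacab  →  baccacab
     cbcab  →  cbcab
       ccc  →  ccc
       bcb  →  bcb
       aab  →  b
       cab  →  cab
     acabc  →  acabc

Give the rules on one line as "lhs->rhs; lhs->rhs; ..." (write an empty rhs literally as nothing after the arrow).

  | aaccacba => ccacba
  | cacab
  | bcbbac => bbbac
  | bbaacb => bacb

aa->; baa->a; cbb->bb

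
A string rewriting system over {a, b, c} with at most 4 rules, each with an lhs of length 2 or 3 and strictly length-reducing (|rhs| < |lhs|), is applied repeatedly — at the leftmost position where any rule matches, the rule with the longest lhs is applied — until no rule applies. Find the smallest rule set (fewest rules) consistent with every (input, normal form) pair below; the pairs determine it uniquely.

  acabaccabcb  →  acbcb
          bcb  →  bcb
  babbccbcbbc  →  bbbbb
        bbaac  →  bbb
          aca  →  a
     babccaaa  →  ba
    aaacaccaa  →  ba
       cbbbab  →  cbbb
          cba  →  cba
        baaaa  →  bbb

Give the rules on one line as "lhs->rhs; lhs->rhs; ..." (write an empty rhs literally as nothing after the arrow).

  | acabaccabcb => abaccabcb => accabcb => acbcb
  | bcb
  | babbccbcbbc => bbccbcbbc => bbcbcbbc => bbbcbbc => bbbbbc => bbbbb
  | bbaac => bbbc => bbb

aa->b; ab->; bbc->bb; ca->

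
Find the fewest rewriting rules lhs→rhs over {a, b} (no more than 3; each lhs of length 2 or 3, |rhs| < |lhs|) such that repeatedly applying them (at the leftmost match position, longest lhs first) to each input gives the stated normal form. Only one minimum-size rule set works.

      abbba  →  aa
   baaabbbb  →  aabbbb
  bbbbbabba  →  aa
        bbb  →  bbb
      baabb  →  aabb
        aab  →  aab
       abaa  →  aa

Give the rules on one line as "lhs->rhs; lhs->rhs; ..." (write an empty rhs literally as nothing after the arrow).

  | abbba => abba => aba => aa
  | baaabbbb => aaabbbb => aabbbb
  | bbbbbabba => bbbbabba => bbbabba => bbabba => babba => abba => aba => aa
  | bbb

aaa->aa; ba->a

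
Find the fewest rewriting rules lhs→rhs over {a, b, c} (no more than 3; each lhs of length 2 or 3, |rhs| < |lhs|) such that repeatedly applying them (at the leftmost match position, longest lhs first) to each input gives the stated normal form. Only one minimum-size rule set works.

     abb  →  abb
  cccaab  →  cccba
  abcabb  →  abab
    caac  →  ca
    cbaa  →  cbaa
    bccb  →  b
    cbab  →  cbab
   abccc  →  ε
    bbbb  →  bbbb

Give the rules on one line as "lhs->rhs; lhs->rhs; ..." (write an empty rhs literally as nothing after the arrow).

aab->ba; ac->; bc->a

  | abb
  | cccaab => cccba
  | abcabb => aaabb => abab
  | caac => ca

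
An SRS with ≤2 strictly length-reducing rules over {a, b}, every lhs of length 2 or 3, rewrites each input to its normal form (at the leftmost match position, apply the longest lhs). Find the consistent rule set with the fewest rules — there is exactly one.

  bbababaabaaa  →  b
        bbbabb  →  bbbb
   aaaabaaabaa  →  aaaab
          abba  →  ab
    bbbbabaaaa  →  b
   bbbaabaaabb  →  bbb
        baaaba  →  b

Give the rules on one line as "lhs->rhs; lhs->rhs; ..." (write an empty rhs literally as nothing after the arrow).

ba->b; bba->b

  | bbababaabaaa => bbabaabaaa => bbaabaaa => babaaa => bbaaa => baa => ba => b
  | bbbabb => bbbb
  | aaaabaaabaa => aaaabaabaa => aaaababaa => aaaabbaa => aaaaba => aaaab
  | abba => ab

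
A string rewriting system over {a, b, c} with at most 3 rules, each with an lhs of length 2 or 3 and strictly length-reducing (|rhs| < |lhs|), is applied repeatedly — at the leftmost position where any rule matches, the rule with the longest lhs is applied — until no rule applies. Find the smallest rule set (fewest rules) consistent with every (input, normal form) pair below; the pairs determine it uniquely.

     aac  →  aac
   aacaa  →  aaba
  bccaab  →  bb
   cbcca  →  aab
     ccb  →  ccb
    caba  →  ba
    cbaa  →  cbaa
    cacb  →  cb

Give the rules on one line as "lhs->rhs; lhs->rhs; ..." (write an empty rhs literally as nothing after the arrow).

aca->ab; ca->; cbc->aa

  | aac
  | aacaa => aaba
  | bccaab => bcab => bb
  | cbcca => aaca => aab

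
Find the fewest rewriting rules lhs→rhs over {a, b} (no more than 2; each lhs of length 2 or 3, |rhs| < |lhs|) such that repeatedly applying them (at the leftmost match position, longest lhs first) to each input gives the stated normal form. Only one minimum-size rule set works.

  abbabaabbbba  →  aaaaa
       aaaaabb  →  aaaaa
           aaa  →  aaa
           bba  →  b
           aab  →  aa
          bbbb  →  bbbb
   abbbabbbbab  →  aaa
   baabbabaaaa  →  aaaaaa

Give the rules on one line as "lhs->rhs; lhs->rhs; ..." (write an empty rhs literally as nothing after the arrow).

  | abbabaabbbba => ababaabbbba => aabaabbbba => aaaabbbba => aaaabbba => aaaabba => aaaaba => aaaaa
  | aaaaabb => aaaaab => aaaaa
  | aaa
  | bba => b

ab->a; ba->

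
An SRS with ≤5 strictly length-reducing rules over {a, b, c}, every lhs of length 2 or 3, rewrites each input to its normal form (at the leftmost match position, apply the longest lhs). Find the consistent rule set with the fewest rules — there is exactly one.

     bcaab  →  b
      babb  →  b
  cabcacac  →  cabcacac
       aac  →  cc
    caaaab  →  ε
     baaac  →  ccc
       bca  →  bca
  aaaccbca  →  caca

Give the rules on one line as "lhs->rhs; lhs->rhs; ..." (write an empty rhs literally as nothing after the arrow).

aa->c; ba->c; cb->; ccb->cb

  | bcaab => bccb => bcb => b
  | babb => cbb => b
  | cabcacac
  | aac => cc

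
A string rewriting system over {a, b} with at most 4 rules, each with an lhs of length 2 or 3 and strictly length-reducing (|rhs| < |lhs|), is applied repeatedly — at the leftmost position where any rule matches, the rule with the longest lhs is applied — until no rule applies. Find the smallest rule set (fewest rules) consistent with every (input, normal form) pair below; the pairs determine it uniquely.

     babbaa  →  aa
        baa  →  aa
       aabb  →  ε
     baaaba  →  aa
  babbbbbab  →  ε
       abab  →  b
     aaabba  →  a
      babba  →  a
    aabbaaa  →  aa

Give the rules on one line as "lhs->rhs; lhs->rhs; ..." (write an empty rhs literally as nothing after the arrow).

ab->; aba->; ba->a

  | babbaa => abbaa => baa => aa
  | baa => aa
  | aabb => ab => ε
  | baaaba => aaaba => aa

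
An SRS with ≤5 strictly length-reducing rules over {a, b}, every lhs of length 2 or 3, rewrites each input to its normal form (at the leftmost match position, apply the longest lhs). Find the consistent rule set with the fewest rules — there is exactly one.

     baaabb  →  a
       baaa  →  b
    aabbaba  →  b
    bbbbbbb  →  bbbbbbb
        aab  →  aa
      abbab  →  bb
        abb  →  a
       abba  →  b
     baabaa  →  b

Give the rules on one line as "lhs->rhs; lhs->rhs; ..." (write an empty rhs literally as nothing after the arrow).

ab->a; aba->b; ba->b; bab->ab

  | baaabb => baabb => babb => abb => ab => a
  | baaa => baa => ba => b
  | aabbaba => aababa => abba => aba => b
  | bbbbbbb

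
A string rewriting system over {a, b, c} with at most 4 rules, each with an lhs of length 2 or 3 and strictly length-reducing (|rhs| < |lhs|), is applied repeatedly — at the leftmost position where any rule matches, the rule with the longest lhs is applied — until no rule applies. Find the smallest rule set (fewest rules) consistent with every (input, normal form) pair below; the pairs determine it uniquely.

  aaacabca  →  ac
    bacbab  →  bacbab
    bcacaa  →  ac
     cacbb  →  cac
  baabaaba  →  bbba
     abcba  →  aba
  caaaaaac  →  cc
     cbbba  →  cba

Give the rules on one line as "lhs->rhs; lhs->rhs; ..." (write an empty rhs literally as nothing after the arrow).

  | aaacabca => acabca => acaa => ac
  | bacbab
  | bcacaa => acaa => ac
  | cacbb => cac

aa->; bc->; cbb->c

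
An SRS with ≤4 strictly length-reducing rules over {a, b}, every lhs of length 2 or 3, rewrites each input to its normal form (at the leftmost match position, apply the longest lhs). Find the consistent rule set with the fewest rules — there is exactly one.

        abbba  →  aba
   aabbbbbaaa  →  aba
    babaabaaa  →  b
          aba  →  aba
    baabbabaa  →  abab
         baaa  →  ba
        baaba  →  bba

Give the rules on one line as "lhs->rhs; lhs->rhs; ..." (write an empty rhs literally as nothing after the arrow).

aa->; abb->a; bbb->ab

  | abbba => aba
  | aabbbbbaaa => bbbbbaaa => abbbaaa => abaaa => aba
  | babaabaaa => babbaaa => baaaa => baa => b
  | aba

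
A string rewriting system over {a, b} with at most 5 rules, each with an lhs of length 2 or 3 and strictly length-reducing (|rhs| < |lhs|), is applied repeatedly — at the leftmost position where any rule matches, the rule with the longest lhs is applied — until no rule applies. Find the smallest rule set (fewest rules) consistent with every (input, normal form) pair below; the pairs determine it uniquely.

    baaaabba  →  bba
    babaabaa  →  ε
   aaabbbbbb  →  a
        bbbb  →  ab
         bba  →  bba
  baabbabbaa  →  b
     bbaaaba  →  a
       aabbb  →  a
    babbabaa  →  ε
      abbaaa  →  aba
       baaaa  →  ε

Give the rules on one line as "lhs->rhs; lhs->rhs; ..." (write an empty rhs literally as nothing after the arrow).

  | baaaabba => aabba => bba
  | babaabaa => aabaa => baa => ε
  | aaabbbbbb => abbbbbb => aabbb => bbb => a
  | bbbb => ab

aa->; baa->; bab->; bbb->a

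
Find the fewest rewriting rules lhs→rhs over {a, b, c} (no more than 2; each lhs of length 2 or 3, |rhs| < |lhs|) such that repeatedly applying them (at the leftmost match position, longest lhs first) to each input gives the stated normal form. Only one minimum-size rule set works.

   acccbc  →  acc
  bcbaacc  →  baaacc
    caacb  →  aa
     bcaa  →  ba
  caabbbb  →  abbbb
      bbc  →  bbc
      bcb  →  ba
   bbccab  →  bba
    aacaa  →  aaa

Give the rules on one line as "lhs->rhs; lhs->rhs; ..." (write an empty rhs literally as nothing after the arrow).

ca->; cb->a

  | acccbc => accac => acc
  | bcbaacc => baaacc
  | caacb => acb => aa
  | bcaa => ba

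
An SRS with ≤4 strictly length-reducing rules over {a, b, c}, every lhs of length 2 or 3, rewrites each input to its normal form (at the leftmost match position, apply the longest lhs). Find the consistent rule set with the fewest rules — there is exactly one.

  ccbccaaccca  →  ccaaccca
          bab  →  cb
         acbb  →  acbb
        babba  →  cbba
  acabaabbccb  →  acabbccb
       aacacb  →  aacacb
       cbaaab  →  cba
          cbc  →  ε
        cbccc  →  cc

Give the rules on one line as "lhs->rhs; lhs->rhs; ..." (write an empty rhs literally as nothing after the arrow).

  | ccbccaaccca => ccaaccca
  | bab => cb
  | acbb
  | babba => cbba

aab->; bab->cb; cbc->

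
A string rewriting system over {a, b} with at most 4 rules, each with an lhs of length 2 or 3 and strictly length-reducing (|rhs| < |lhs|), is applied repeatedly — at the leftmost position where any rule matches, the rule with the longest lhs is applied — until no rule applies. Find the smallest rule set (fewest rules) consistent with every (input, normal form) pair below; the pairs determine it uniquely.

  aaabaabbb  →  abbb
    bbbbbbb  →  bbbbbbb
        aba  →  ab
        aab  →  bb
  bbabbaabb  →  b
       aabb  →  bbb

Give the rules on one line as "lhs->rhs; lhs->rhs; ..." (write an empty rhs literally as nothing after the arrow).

aa->b; ba->b; baa->; bab->ba

  | aaabaabbb => babaabbb => baaabbb => abbb
  | bbbbbbb
  | aba => ab
  | aab => bb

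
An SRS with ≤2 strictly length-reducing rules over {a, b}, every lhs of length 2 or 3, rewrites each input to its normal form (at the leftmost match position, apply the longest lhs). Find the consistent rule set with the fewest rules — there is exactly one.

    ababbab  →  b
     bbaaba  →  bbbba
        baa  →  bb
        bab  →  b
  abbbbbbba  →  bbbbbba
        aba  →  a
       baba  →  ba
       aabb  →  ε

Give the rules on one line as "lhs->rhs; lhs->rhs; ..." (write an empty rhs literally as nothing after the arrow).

ab->; baa->bb

  | ababbab => abbab => bab => b
  | bbaaba => bbbba
  | baa => bb
  | bab => b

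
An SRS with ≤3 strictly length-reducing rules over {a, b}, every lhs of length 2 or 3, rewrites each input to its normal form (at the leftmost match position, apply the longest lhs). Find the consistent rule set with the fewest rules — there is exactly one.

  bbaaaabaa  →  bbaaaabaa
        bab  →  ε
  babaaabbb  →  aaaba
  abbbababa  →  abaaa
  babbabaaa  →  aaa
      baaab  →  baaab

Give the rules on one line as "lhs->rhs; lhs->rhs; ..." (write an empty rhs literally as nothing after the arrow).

  | bbaaaabaa
  | bab => ε
  | babaaabbb => aaabbb => aaaba
  | abbbababa => abaababa => abaaa

bab->; bbb->ba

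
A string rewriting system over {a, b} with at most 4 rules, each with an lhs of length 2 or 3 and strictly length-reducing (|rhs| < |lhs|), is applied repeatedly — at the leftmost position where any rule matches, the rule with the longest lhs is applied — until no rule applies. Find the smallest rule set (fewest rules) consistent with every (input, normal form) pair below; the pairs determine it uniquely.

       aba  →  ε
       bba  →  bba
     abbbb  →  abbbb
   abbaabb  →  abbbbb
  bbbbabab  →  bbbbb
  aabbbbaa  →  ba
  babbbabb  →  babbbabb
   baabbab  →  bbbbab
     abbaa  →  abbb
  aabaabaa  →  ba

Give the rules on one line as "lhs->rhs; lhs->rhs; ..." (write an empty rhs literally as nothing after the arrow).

aaa->b; aab->aa; aba->; baa->bb

  | aba => ε
  | bba
  | abbbb
  | abbaabb => abbbbb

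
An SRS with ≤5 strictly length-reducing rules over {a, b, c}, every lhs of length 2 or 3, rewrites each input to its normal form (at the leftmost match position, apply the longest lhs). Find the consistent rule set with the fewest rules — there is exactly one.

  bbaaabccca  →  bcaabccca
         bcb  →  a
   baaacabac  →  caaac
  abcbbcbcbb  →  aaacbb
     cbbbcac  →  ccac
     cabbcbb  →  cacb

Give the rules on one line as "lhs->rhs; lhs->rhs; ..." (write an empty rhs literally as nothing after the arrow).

aca->bc; ba->c; bbb->; bcb->a

  | bbaaabccca => bcaabccca
  | bcb => a
  | baaacabac => caacabac => cabcbac => caaac
  | abcbbcbcbb => aabcbcbb => aaacbb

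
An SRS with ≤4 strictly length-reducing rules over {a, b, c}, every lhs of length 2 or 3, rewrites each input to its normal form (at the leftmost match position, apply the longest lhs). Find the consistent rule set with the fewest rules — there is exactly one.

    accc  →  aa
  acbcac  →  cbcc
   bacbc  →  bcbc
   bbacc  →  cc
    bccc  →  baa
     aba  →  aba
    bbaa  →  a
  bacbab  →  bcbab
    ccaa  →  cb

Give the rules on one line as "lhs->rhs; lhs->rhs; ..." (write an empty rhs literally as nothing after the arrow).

ac->c; bba->; caa->b; ccc->aa

  | accc => ccc => aa
  | acbcac => cbcac => cbcc
  | bacbc => bcbc
  | bbacc => cc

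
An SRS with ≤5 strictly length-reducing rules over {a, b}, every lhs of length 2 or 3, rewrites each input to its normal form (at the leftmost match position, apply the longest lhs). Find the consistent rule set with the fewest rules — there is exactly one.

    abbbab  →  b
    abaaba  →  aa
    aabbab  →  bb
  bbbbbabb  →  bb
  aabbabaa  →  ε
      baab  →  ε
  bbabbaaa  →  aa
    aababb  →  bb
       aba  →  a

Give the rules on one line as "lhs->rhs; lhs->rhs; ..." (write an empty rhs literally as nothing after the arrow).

ab->; abb->bb; ba->; bbb->b

  | abbbab => bbbab => bab => b
  | abaaba => aaba => aa
  | aabbab => abbab => bbab => bb
  | bbbbbabb => bbbabb => babb => bb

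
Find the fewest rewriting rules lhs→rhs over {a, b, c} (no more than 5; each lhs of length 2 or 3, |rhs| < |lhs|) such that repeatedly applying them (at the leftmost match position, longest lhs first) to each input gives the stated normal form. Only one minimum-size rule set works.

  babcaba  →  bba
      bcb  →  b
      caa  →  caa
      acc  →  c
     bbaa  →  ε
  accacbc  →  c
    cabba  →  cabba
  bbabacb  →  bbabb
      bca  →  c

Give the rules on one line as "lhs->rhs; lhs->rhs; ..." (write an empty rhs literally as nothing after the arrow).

ac->; baa->c; bc->; bca->c

  | babcaba => bacba => bba
  | bcb => b
  | caa
  | acc => c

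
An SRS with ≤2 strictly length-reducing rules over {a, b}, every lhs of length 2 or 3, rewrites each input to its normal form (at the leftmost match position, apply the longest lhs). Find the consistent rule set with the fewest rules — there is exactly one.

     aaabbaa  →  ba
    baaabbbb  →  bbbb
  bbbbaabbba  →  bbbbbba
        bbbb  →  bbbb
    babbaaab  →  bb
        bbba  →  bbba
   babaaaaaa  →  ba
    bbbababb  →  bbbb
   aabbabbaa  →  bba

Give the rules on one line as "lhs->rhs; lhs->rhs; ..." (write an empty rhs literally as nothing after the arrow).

  | aaabbaa => aabbaa => abbaa => baa => ba
  | baaabbbb => baabbbb => babbbb => bbbb
  | bbbbaabbba => bbbbabbba => bbbbbba
  | bbbb

aa->a; ab->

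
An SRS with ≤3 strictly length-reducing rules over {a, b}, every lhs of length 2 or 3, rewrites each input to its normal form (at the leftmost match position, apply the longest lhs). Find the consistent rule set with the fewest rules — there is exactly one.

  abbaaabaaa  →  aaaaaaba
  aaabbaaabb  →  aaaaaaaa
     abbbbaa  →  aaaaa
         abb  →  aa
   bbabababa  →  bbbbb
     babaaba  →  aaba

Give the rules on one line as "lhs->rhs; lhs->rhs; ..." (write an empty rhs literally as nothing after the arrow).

abb->aa; baa->ab; bba->bb

  | abbaaabaaa => aaaaabaaa => aaaaaaba
  | aaabbaaabb => aaaaaaabb => aaaaaaaa
  | abbbbaa => aabbaa => aaaaa
  | abb => aa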